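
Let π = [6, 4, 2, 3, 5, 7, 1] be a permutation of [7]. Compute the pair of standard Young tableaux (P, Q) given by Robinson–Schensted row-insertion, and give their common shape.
P = [1, 3, 5, 7] / [2] / [4] / [6];  Q = [1, 4, 5, 6] / [2] / [3] / [7];  common shape = (4, 1, 1, 1)

Row-insert the values π_1, π_2, … into P one at a time, bumping the leftmost entry strictly greater than the inserted value down to the next row. The recording tableau Q records, in position (i, j), the step at which that cell was added to P.
  Insert 6 (step 1): P = [6];  Q = [1]
  Insert 4 (step 2): P = [4] / [6];  Q = [1] / [2]
  Insert 2 (step 3): P = [2] / [4] / [6];  Q = [1] / [2] / [3]
  Insert 3 (step 4): P = [2, 3] / [4] / [6];  Q = [1, 4] / [2] / [3]
  Insert 5 (step 5): P = [2, 3, 5] / [4] / [6];  Q = [1, 4, 5] / [2] / [3]
  Insert 7 (step 6): P = [2, 3, 5, 7] / [4] / [6];  Q = [1, 4, 5, 6] / [2] / [3]
  Insert 1 (step 7): P = [1, 3, 5, 7] / [2] / [4] / [6];  Q = [1, 4, 5, 6] / [2] / [3] / [7]
Final shape: (4, 1, 1, 1).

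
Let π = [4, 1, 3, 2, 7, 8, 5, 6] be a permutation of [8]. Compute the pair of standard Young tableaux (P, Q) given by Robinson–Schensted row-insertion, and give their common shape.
P = [1, 2, 5, 6] / [3, 7, 8] / [4];  Q = [1, 3, 5, 6] / [2, 7, 8] / [4];  common shape = (4, 3, 1)

Row-insert the values π_1, π_2, … into P one at a time, bumping the leftmost entry strictly greater than the inserted value down to the next row. The recording tableau Q records, in position (i, j), the step at which that cell was added to P.
  Insert 4 (step 1): P = [4];  Q = [1]
  Insert 1 (step 2): P = [1] / [4];  Q = [1] / [2]
  Insert 3 (step 3): P = [1, 3] / [4];  Q = [1, 3] / [2]
  Insert 2 (step 4): P = [1, 2] / [3] / [4];  Q = [1, 3] / [2] / [4]
  Insert 7 (step 5): P = [1, 2, 7] / [3] / [4];  Q = [1, 3, 5] / [2] / [4]
  Insert 8 (step 6): P = [1, 2, 7, 8] / [3] / [4];  Q = [1, 3, 5, 6] / [2] / [4]
  Insert 5 (step 7): P = [1, 2, 5, 8] / [3, 7] / [4];  Q = [1, 3, 5, 6] / [2, 7] / [4]
  Insert 6 (step 8): P = [1, 2, 5, 6] / [3, 7, 8] / [4];  Q = [1, 3, 5, 6] / [2, 7, 8] / [4]
Final shape: (4, 3, 1).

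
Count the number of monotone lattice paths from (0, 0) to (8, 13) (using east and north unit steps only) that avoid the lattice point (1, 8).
Number of paths = 196362

Total paths from (0, 0) to (8, 13): C(21, 8) = 203490. Paths through (1, 8): (paths (0, 0) → (1, 8)) × (paths (1, 8) → (8, 13)) = C(9, 1) · C(12, 7) = 9 · 792 = 7128. Avoidance count = 203490 − 7128 = 196362.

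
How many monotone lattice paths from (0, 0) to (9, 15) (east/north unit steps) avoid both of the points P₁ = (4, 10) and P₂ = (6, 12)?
Number of paths = 804092

Inclusion–exclusion. Total paths: C(24, 9) = 1307504. Through P₁: C(14, 4)·C(10, 5) = 252252. Through P₂: C(18, 6)·C(6, 3) = 371280. Since P₁ is strictly southwest of P₂, a monotone path through both must visit P₁ then P₂; paths through both = C(14, 4)·C(4, 2)·C(6, 3) = 120120. Avoid both = 1307504 − 252252 − 371280 + 120120 = 804092.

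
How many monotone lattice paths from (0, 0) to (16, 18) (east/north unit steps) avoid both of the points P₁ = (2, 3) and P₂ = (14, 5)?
Number of paths = 1427248440

Inclusion–exclusion. Total paths: C(34, 16) = 2203961430. Through P₁: C(5, 2)·C(29, 14) = 775587600. Through P₂: C(19, 14)·C(15, 2) = 1220940. Since P₁ is strictly southwest of P₂, a monotone path through both must visit P₁ then P₂; paths through both = C(5, 2)·C(14, 12)·C(15, 2) = 95550. Avoid both = 2203961430 − 775587600 − 1220940 + 95550 = 1427248440.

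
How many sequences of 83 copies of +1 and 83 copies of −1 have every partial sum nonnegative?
C_83 = 68854441132780194707888052034668647142985206100

These ballot sequences are counted by the Catalan number C_n = (1/(n + 1)) · C(2n, n). For n = 83: C_83 = (1/84) · C(166, 83) = 5783773055153536355462596370912166360010757312400/84 = 68854441132780194707888052034668647142985206100.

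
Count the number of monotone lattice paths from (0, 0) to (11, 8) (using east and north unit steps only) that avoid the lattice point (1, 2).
Number of paths = 51558

Total paths from (0, 0) to (11, 8): C(19, 11) = 75582. Paths through (1, 2): (paths (0, 0) → (1, 2)) × (paths (1, 2) → (11, 8)) = C(3, 1) · C(16, 10) = 3 · 8008 = 24024. Avoidance count = 75582 − 24024 = 51558.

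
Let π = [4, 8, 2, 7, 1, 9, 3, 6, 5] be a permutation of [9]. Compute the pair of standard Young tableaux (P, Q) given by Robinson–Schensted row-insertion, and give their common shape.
P = [1, 3, 5] / [2, 6, 9] / [4, 7] / [8];  Q = [1, 2, 6] / [3, 4, 8] / [5, 7] / [9];  common shape = (3, 3, 2, 1)

Row-insert the values π_1, π_2, … into P one at a time, bumping the leftmost entry strictly greater than the inserted value down to the next row. The recording tableau Q records, in position (i, j), the step at which that cell was added to P.
  Insert 4 (step 1): P = [4];  Q = [1]
  Insert 8 (step 2): P = [4, 8];  Q = [1, 2]
  Insert 2 (step 3): P = [2, 8] / [4];  Q = [1, 2] / [3]
  Insert 7 (step 4): P = [2, 7] / [4, 8];  Q = [1, 2] / [3, 4]
  Insert 1 (step 5): P = [1, 7] / [2, 8] / [4];  Q = [1, 2] / [3, 4] / [5]
  Insert 9 (step 6): P = [1, 7, 9] / [2, 8] / [4];  Q = [1, 2, 6] / [3, 4] / [5]
  Insert 3 (step 7): P = [1, 3, 9] / [2, 7] / [4, 8];  Q = [1, 2, 6] / [3, 4] / [5, 7]
  Insert 6 (step 8): P = [1, 3, 6] / [2, 7, 9] / [4, 8];  Q = [1, 2, 6] / [3, 4, 8] / [5, 7]
  Insert 5 (step 9): P = [1, 3, 5] / [2, 6, 9] / [4, 7] / [8];  Q = [1, 2, 6] / [3, 4, 8] / [5, 7] / [9]
Final shape: (3, 3, 2, 1).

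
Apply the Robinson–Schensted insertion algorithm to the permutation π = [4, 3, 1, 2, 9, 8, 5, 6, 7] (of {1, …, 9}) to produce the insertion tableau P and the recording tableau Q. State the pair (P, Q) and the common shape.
P = [1, 2, 5, 6, 7] / [3, 8] / [4, 9];  Q = [1, 4, 5, 8, 9] / [2, 6] / [3, 7];  common shape = (5, 2, 2)

Row-insert the values π_1, π_2, … into P one at a time, bumping the leftmost entry strictly greater than the inserted value down to the next row. The recording tableau Q records, in position (i, j), the step at which that cell was added to P.
  Insert 4 (step 1): P = [4];  Q = [1]
  Insert 3 (step 2): P = [3] / [4];  Q = [1] / [2]
  Insert 1 (step 3): P = [1] / [3] / [4];  Q = [1] / [2] / [3]
  Insert 2 (step 4): P = [1, 2] / [3] / [4];  Q = [1, 4] / [2] / [3]
  Insert 9 (step 5): P = [1, 2, 9] / [3] / [4];  Q = [1, 4, 5] / [2] / [3]
  Insert 8 (step 6): P = [1, 2, 8] / [3, 9] / [4];  Q = [1, 4, 5] / [2, 6] / [3]
  Insert 5 (step 7): P = [1, 2, 5] / [3, 8] / [4, 9];  Q = [1, 4, 5] / [2, 6] / [3, 7]
  Insert 6 (step 8): P = [1, 2, 5, 6] / [3, 8] / [4, 9];  Q = [1, 4, 5, 8] / [2, 6] / [3, 7]
  Insert 7 (step 9): P = [1, 2, 5, 6, 7] / [3, 8] / [4, 9];  Q = [1, 4, 5, 8, 9] / [2, 6] / [3, 7]
Final shape: (5, 2, 2).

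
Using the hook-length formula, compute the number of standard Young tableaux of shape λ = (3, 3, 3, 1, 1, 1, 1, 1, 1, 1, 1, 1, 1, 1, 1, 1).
# SYT of shape (3, 3, 3, 1, 1, 1, 1, 1, 1, 1, 1, 1, 1, 1, 1, 1) = 256025

Hook-length formula: f^λ = n! / Π hook(c), product over all cells c of the Young diagram. For λ = (3, 3, 3, 1, 1, 1, 1, 1, 1, 1, 1, 1, 1, 1, 1, 1), n = 22 boxes. Hook lengths by row (left-to-right, top-to-bottom): [18, 4, 3]; [17, 3, 2]; [16, 2, 1]; [13]; [12]; [11]; [10]; [9]; [8]; [7]; [6]; [5]; [4]; [3]; [2]; [1]. Product of hooks = 4390199112499200. So f^λ = 22! / 4390199112499200 = 1124000727777607680000 / 4390199112499200 = 256025.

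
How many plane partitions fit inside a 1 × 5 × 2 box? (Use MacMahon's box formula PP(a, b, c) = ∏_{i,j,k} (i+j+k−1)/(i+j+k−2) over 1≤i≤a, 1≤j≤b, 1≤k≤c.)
PP(1, 5, 2) = 21

Evaluate the triple product over i = 1..1, j = 1..5, k = 1..2. The factors are (2/1) · (3/2) · (3/2) · (4/3) · (4/3) · (5/4) · (5/4) · (6/5) · … (10 factors total). The numerators and denominators telescope so the product is an integer; carrying out the multiplication exactly gives PP(1, 5, 2) = 21.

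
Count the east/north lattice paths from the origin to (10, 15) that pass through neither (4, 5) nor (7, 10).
Number of paths = 1565800

Inclusion–exclusion. Total paths: C(25, 10) = 3268760. Through P₁: C(9, 4)·C(16, 6) = 1009008. Through P₂: C(17, 7)·C(8, 3) = 1089088. Since P₁ is strictly southwest of P₂, a monotone path through both must visit P₁ then P₂; paths through both = C(9, 4)·C(8, 3)·C(8, 3) = 395136. Avoid both = 3268760 − 1009008 − 1089088 + 395136 = 1565800.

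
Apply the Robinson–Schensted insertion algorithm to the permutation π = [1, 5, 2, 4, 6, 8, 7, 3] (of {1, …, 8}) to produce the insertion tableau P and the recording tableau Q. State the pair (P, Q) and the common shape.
P = [1, 2, 3, 6, 7] / [4, 8] / [5];  Q = [1, 2, 4, 5, 6] / [3, 7] / [8];  common shape = (5, 2, 1)

Row-insert the values π_1, π_2, … into P one at a time, bumping the leftmost entry strictly greater than the inserted value down to the next row. The recording tableau Q records, in position (i, j), the step at which that cell was added to P.
  Insert 1 (step 1): P = [1];  Q = [1]
  Insert 5 (step 2): P = [1, 5];  Q = [1, 2]
  Insert 2 (step 3): P = [1, 2] / [5];  Q = [1, 2] / [3]
  Insert 4 (step 4): P = [1, 2, 4] / [5];  Q = [1, 2, 4] / [3]
  Insert 6 (step 5): P = [1, 2, 4, 6] / [5];  Q = [1, 2, 4, 5] / [3]
  Insert 8 (step 6): P = [1, 2, 4, 6, 8] / [5];  Q = [1, 2, 4, 5, 6] / [3]
  Insert 7 (step 7): P = [1, 2, 4, 6, 7] / [5, 8];  Q = [1, 2, 4, 5, 6] / [3, 7]
  Insert 3 (step 8): P = [1, 2, 3, 6, 7] / [4, 8] / [5];  Q = [1, 2, 4, 5, 6] / [3, 7] / [8]
Final shape: (5, 2, 1).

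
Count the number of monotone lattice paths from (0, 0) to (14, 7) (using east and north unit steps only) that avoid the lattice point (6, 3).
Number of paths = 74700

Total paths from (0, 0) to (14, 7): C(21, 14) = 116280. Paths through (6, 3): (paths (0, 0) → (6, 3)) × (paths (6, 3) → (14, 7)) = C(9, 6) · C(12, 8) = 84 · 495 = 41580. Avoidance count = 116280 − 41580 = 74700.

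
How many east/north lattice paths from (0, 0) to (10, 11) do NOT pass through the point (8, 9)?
Number of paths = 206856

Total paths from (0, 0) to (10, 11): C(21, 10) = 352716. Paths through (8, 9): (paths (0, 0) → (8, 9)) × (paths (8, 9) → (10, 11)) = C(17, 8) · C(4, 2) = 24310 · 6 = 145860. Avoidance count = 352716 − 145860 = 206856.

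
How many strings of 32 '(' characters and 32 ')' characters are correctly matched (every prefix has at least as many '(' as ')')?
C_32 = 55534064877048198

These balanced parentheses are counted by the Catalan number C_n = (1/(n + 1)) · C(2n, n). For n = 32: C_32 = (1/33) · C(64, 32) = 1832624140942590534/33 = 55534064877048198.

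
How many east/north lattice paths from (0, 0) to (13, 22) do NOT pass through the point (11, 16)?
Number of paths = 1111276740

Total paths from (0, 0) to (13, 22): C(35, 13) = 1476337800. Paths through (11, 16): (paths (0, 0) → (11, 16)) × (paths (11, 16) → (13, 22)) = C(27, 11) · C(8, 2) = 13037895 · 28 = 365061060. Avoidance count = 1476337800 − 365061060 = 1111276740.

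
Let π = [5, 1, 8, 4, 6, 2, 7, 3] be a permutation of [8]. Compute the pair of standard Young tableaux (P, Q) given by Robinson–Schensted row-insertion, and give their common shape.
P = [1, 2, 3, 7] / [4, 6] / [5, 8];  Q = [1, 3, 5, 7] / [2, 4] / [6, 8];  common shape = (4, 2, 2)

Row-insert the values π_1, π_2, … into P one at a time, bumping the leftmost entry strictly greater than the inserted value down to the next row. The recording tableau Q records, in position (i, j), the step at which that cell was added to P.
  Insert 5 (step 1): P = [5];  Q = [1]
  Insert 1 (step 2): P = [1] / [5];  Q = [1] / [2]
  Insert 8 (step 3): P = [1, 8] / [5];  Q = [1, 3] / [2]
  Insert 4 (step 4): P = [1, 4] / [5, 8];  Q = [1, 3] / [2, 4]
  Insert 6 (step 5): P = [1, 4, 6] / [5, 8];  Q = [1, 3, 5] / [2, 4]
  Insert 2 (step 6): P = [1, 2, 6] / [4, 8] / [5];  Q = [1, 3, 5] / [2, 4] / [6]
  Insert 7 (step 7): P = [1, 2, 6, 7] / [4, 8] / [5];  Q = [1, 3, 5, 7] / [2, 4] / [6]
  Insert 3 (step 8): P = [1, 2, 3, 7] / [4, 6] / [5, 8];  Q = [1, 3, 5, 7] / [2, 4] / [6, 8]
Final shape: (4, 2, 2).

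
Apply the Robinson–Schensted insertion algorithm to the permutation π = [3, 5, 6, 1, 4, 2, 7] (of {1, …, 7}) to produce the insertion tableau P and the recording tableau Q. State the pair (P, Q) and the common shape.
P = [1, 2, 6, 7] / [3, 4] / [5];  Q = [1, 2, 3, 7] / [4, 5] / [6];  common shape = (4, 2, 1)

Row-insert the values π_1, π_2, … into P one at a time, bumping the leftmost entry strictly greater than the inserted value down to the next row. The recording tableau Q records, in position (i, j), the step at which that cell was added to P.
  Insert 3 (step 1): P = [3];  Q = [1]
  Insert 5 (step 2): P = [3, 5];  Q = [1, 2]
  Insert 6 (step 3): P = [3, 5, 6];  Q = [1, 2, 3]
  Insert 1 (step 4): P = [1, 5, 6] / [3];  Q = [1, 2, 3] / [4]
  Insert 4 (step 5): P = [1, 4, 6] / [3, 5];  Q = [1, 2, 3] / [4, 5]
  Insert 2 (step 6): P = [1, 2, 6] / [3, 4] / [5];  Q = [1, 2, 3] / [4, 5] / [6]
  Insert 7 (step 7): P = [1, 2, 6, 7] / [3, 4] / [5];  Q = [1, 2, 3, 7] / [4, 5] / [6]
Final shape: (4, 2, 1).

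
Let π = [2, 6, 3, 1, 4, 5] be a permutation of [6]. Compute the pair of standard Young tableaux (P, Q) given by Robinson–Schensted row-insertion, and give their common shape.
P = [1, 3, 4, 5] / [2] / [6];  Q = [1, 2, 5, 6] / [3] / [4];  common shape = (4, 1, 1)

Row-insert the values π_1, π_2, … into P one at a time, bumping the leftmost entry strictly greater than the inserted value down to the next row. The recording tableau Q records, in position (i, j), the step at which that cell was added to P.
  Insert 2 (step 1): P = [2];  Q = [1]
  Insert 6 (step 2): P = [2, 6];  Q = [1, 2]
  Insert 3 (step 3): P = [2, 3] / [6];  Q = [1, 2] / [3]
  Insert 1 (step 4): P = [1, 3] / [2] / [6];  Q = [1, 2] / [3] / [4]
  Insert 4 (step 5): P = [1, 3, 4] / [2] / [6];  Q = [1, 2, 5] / [3] / [4]
  Insert 5 (step 6): P = [1, 3, 4, 5] / [2] / [6];  Q = [1, 2, 5, 6] / [3] / [4]
Final shape: (4, 1, 1).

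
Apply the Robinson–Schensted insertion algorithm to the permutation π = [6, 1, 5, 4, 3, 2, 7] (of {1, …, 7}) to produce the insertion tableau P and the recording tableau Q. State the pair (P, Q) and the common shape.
P = [1, 2, 7] / [3] / [4] / [5] / [6];  Q = [1, 3, 7] / [2] / [4] / [5] / [6];  common shape = (3, 1, 1, 1, 1)

Row-insert the values π_1, π_2, … into P one at a time, bumping the leftmost entry strictly greater than the inserted value down to the next row. The recording tableau Q records, in position (i, j), the step at which that cell was added to P.
  Insert 6 (step 1): P = [6];  Q = [1]
  Insert 1 (step 2): P = [1] / [6];  Q = [1] / [2]
  Insert 5 (step 3): P = [1, 5] / [6];  Q = [1, 3] / [2]
  Insert 4 (step 4): P = [1, 4] / [5] / [6];  Q = [1, 3] / [2] / [4]
  Insert 3 (step 5): P = [1, 3] / [4] / [5] / [6];  Q = [1, 3] / [2] / [4] / [5]
  Insert 2 (step 6): P = [1, 2] / [3] / [4] / [5] / [6];  Q = [1, 3] / [2] / [4] / [5] / [6]
  Insert 7 (step 7): P = [1, 2, 7] / [3] / [4] / [5] / [6];  Q = [1, 3, 7] / [2] / [4] / [5] / [6]
Final shape: (3, 1, 1, 1, 1).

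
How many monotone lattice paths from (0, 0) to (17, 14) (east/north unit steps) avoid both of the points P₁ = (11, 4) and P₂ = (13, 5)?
Number of paths = 251053410

Inclusion–exclusion. Total paths: C(31, 17) = 265182525. Through P₁: C(15, 11)·C(16, 6) = 10930920. Through P₂: C(18, 13)·C(13, 4) = 6126120. Since P₁ is strictly southwest of P₂, a monotone path through both must visit P₁ then P₂; paths through both = C(15, 11)·C(3, 2)·C(13, 4) = 2927925. Avoid both = 265182525 − 10930920 − 6126120 + 2927925 = 251053410.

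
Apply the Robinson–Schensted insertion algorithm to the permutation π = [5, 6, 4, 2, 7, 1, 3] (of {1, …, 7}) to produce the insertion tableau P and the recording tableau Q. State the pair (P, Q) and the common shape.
P = [1, 3, 7] / [2, 6] / [4] / [5];  Q = [1, 2, 5] / [3, 7] / [4] / [6];  common shape = (3, 2, 1, 1)

Row-insert the values π_1, π_2, … into P one at a time, bumping the leftmost entry strictly greater than the inserted value down to the next row. The recording tableau Q records, in position (i, j), the step at which that cell was added to P.
  Insert 5 (step 1): P = [5];  Q = [1]
  Insert 6 (step 2): P = [5, 6];  Q = [1, 2]
  Insert 4 (step 3): P = [4, 6] / [5];  Q = [1, 2] / [3]
  Insert 2 (step 4): P = [2, 6] / [4] / [5];  Q = [1, 2] / [3] / [4]
  Insert 7 (step 5): P = [2, 6, 7] / [4] / [5];  Q = [1, 2, 5] / [3] / [4]
  Insert 1 (step 6): P = [1, 6, 7] / [2] / [4] / [5];  Q = [1, 2, 5] / [3] / [4] / [6]
  Insert 3 (step 7): P = [1, 3, 7] / [2, 6] / [4] / [5];  Q = [1, 2, 5] / [3, 7] / [4] / [6]
Final shape: (3, 2, 1, 1).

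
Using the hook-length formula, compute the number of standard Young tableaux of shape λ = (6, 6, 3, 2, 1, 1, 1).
# SYT of shape (6, 6, 3, 2, 1, 1, 1) = 120931200

Hook-length formula: f^λ = n! / Π hook(c), product over all cells c of the Young diagram. For λ = (6, 6, 3, 2, 1, 1, 1), n = 20 boxes. Hook lengths by row (left-to-right, top-to-bottom): [12, 8, 6, 4, 3, 2]; [11, 7, 5, 3, 2, 1]; [7, 3, 1]; [5, 1]; [3]; [2]; [1]. Product of hooks = 20118067200. So f^λ = 20! / 20118067200 = 2432902008176640000 / 20118067200 = 120931200.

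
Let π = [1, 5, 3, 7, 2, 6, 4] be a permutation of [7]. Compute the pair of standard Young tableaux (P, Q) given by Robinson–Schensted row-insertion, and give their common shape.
P = [1, 2, 4] / [3, 6] / [5, 7];  Q = [1, 2, 4] / [3, 6] / [5, 7];  common shape = (3, 2, 2)

Row-insert the values π_1, π_2, … into P one at a time, bumping the leftmost entry strictly greater than the inserted value down to the next row. The recording tableau Q records, in position (i, j), the step at which that cell was added to P.
  Insert 1 (step 1): P = [1];  Q = [1]
  Insert 5 (step 2): P = [1, 5];  Q = [1, 2]
  Insert 3 (step 3): P = [1, 3] / [5];  Q = [1, 2] / [3]
  Insert 7 (step 4): P = [1, 3, 7] / [5];  Q = [1, 2, 4] / [3]
  Insert 2 (step 5): P = [1, 2, 7] / [3] / [5];  Q = [1, 2, 4] / [3] / [5]
  Insert 6 (step 6): P = [1, 2, 6] / [3, 7] / [5];  Q = [1, 2, 4] / [3, 6] / [5]
  Insert 4 (step 7): P = [1, 2, 4] / [3, 6] / [5, 7];  Q = [1, 2, 4] / [3, 6] / [5, 7]
Final shape: (3, 2, 2).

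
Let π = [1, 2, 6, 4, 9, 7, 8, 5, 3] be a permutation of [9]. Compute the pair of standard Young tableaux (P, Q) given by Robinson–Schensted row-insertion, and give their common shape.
P = [1, 2, 3, 5, 8] / [4, 7] / [6] / [9];  Q = [1, 2, 3, 5, 7] / [4, 6] / [8] / [9];  common shape = (5, 2, 1, 1)

Row-insert the values π_1, π_2, … into P one at a time, bumping the leftmost entry strictly greater than the inserted value down to the next row. The recording tableau Q records, in position (i, j), the step at which that cell was added to P.
  Insert 1 (step 1): P = [1];  Q = [1]
  Insert 2 (step 2): P = [1, 2];  Q = [1, 2]
  Insert 6 (step 3): P = [1, 2, 6];  Q = [1, 2, 3]
  Insert 4 (step 4): P = [1, 2, 4] / [6];  Q = [1, 2, 3] / [4]
  Insert 9 (step 5): P = [1, 2, 4, 9] / [6];  Q = [1, 2, 3, 5] / [4]
  Insert 7 (step 6): P = [1, 2, 4, 7] / [6, 9];  Q = [1, 2, 3, 5] / [4, 6]
  Insert 8 (step 7): P = [1, 2, 4, 7, 8] / [6, 9];  Q = [1, 2, 3, 5, 7] / [4, 6]
  Insert 5 (step 8): P = [1, 2, 4, 5, 8] / [6, 7] / [9];  Q = [1, 2, 3, 5, 7] / [4, 6] / [8]
  Insert 3 (step 9): P = [1, 2, 3, 5, 8] / [4, 7] / [6] / [9];  Q = [1, 2, 3, 5, 7] / [4, 6] / [8] / [9]
Final shape: (5, 2, 1, 1).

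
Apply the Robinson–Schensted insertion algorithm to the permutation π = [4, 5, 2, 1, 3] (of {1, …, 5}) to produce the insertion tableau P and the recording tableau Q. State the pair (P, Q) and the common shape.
P = [1, 3] / [2, 5] / [4];  Q = [1, 2] / [3, 5] / [4];  common shape = (2, 2, 1)

Row-insert the values π_1, π_2, … into P one at a time, bumping the leftmost entry strictly greater than the inserted value down to the next row. The recording tableau Q records, in position (i, j), the step at which that cell was added to P.
  Insert 4 (step 1): P = [4];  Q = [1]
  Insert 5 (step 2): P = [4, 5];  Q = [1, 2]
  Insert 2 (step 3): P = [2, 5] / [4];  Q = [1, 2] / [3]
  Insert 1 (step 4): P = [1, 5] / [2] / [4];  Q = [1, 2] / [3] / [4]
  Insert 3 (step 5): P = [1, 3] / [2, 5] / [4];  Q = [1, 2] / [3, 5] / [4]
Final shape: (2, 2, 1).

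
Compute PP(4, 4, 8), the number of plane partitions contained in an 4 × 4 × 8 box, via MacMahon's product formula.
PP(4, 4, 8) = 184225041

Evaluate the triple product over i = 1..4, j = 1..4, k = 1..8. The factors are (2/1) · (3/2) · (4/3) · (5/4) · (6/5) · (7/6) · (8/7) · (9/8) · … (128 factors total). The numerators and denominators telescope so the product is an integer; carrying out the multiplication exactly gives PP(4, 4, 8) = 184225041.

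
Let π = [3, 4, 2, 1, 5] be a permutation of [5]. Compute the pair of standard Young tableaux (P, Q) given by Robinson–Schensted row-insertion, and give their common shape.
P = [1, 4, 5] / [2] / [3];  Q = [1, 2, 5] / [3] / [4];  common shape = (3, 1, 1)

Row-insert the values π_1, π_2, … into P one at a time, bumping the leftmost entry strictly greater than the inserted value down to the next row. The recording tableau Q records, in position (i, j), the step at which that cell was added to P.
  Insert 3 (step 1): P = [3];  Q = [1]
  Insert 4 (step 2): P = [3, 4];  Q = [1, 2]
  Insert 2 (step 3): P = [2, 4] / [3];  Q = [1, 2] / [3]
  Insert 1 (step 4): P = [1, 4] / [2] / [3];  Q = [1, 2] / [3] / [4]
  Insert 5 (step 5): P = [1, 4, 5] / [2] / [3];  Q = [1, 2, 5] / [3] / [4]
Final shape: (3, 1, 1).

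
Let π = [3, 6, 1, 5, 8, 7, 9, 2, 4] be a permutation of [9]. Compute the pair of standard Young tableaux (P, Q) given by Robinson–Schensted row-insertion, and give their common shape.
P = [1, 2, 4, 9] / [3, 5, 7] / [6, 8];  Q = [1, 2, 5, 7] / [3, 4, 6] / [8, 9];  common shape = (4, 3, 2)

Row-insert the values π_1, π_2, … into P one at a time, bumping the leftmost entry strictly greater than the inserted value down to the next row. The recording tableau Q records, in position (i, j), the step at which that cell was added to P.
  Insert 3 (step 1): P = [3];  Q = [1]
  Insert 6 (step 2): P = [3, 6];  Q = [1, 2]
  Insert 1 (step 3): P = [1, 6] / [3];  Q = [1, 2] / [3]
  Insert 5 (step 4): P = [1, 5] / [3, 6];  Q = [1, 2] / [3, 4]
  Insert 8 (step 5): P = [1, 5, 8] / [3, 6];  Q = [1, 2, 5] / [3, 4]
  Insert 7 (step 6): P = [1, 5, 7] / [3, 6, 8];  Q = [1, 2, 5] / [3, 4, 6]
  Insert 9 (step 7): P = [1, 5, 7, 9] / [3, 6, 8];  Q = [1, 2, 5, 7] / [3, 4, 6]
  Insert 2 (step 8): P = [1, 2, 7, 9] / [3, 5, 8] / [6];  Q = [1, 2, 5, 7] / [3, 4, 6] / [8]
  Insert 4 (step 9): P = [1, 2, 4, 9] / [3, 5, 7] / [6, 8];  Q = [1, 2, 5, 7] / [3, 4, 6] / [8, 9]
Final shape: (4, 3, 2).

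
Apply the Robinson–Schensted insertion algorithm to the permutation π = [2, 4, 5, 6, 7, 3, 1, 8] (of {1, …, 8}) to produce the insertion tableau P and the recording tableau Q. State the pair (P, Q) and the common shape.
P = [1, 3, 5, 6, 7, 8] / [2] / [4];  Q = [1, 2, 3, 4, 5, 8] / [6] / [7];  common shape = (6, 1, 1)

Row-insert the values π_1, π_2, … into P one at a time, bumping the leftmost entry strictly greater than the inserted value down to the next row. The recording tableau Q records, in position (i, j), the step at which that cell was added to P.
  Insert 2 (step 1): P = [2];  Q = [1]
  Insert 4 (step 2): P = [2, 4];  Q = [1, 2]
  Insert 5 (step 3): P = [2, 4, 5];  Q = [1, 2, 3]
  Insert 6 (step 4): P = [2, 4, 5, 6];  Q = [1, 2, 3, 4]
  Insert 7 (step 5): P = [2, 4, 5, 6, 7];  Q = [1, 2, 3, 4, 5]
  Insert 3 (step 6): P = [2, 3, 5, 6, 7] / [4];  Q = [1, 2, 3, 4, 5] / [6]
  Insert 1 (step 7): P = [1, 3, 5, 6, 7] / [2] / [4];  Q = [1, 2, 3, 4, 5] / [6] / [7]
  Insert 8 (step 8): P = [1, 3, 5, 6, 7, 8] / [2] / [4];  Q = [1, 2, 3, 4, 5, 8] / [6] / [7]
Final shape: (6, 1, 1).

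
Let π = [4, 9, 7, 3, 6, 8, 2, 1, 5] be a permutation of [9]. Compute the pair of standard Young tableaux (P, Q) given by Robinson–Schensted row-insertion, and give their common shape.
P = [1, 5, 8] / [2, 6] / [3, 7] / [4] / [9];  Q = [1, 2, 6] / [3, 5] / [4, 9] / [7] / [8];  common shape = (3, 2, 2, 1, 1)

Row-insert the values π_1, π_2, … into P one at a time, bumping the leftmost entry strictly greater than the inserted value down to the next row. The recording tableau Q records, in position (i, j), the step at which that cell was added to P.
  Insert 4 (step 1): P = [4];  Q = [1]
  Insert 9 (step 2): P = [4, 9];  Q = [1, 2]
  Insert 7 (step 3): P = [4, 7] / [9];  Q = [1, 2] / [3]
  Insert 3 (step 4): P = [3, 7] / [4] / [9];  Q = [1, 2] / [3] / [4]
  Insert 6 (step 5): P = [3, 6] / [4, 7] / [9];  Q = [1, 2] / [3, 5] / [4]
  Insert 8 (step 6): P = [3, 6, 8] / [4, 7] / [9];  Q = [1, 2, 6] / [3, 5] / [4]
  Insert 2 (step 7): P = [2, 6, 8] / [3, 7] / [4] / [9];  Q = [1, 2, 6] / [3, 5] / [4] / [7]
  Insert 1 (step 8): P = [1, 6, 8] / [2, 7] / [3] / [4] / [9];  Q = [1, 2, 6] / [3, 5] / [4] / [7] / [8]
  Insert 5 (step 9): P = [1, 5, 8] / [2, 6] / [3, 7] / [4] / [9];  Q = [1, 2, 6] / [3, 5] / [4, 9] / [7] / [8]
Final shape: (3, 2, 2, 1, 1).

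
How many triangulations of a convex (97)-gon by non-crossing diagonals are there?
C_95 = 944973797977428207852605870454939596837230758234904050

These polygon triangulations are counted by the Catalan number C_n = (1/(n + 1)) · C(2n, n). For n = 95: C_95 = (1/96) · C(190, 95) = 90717484605833107953850163563674201296374152790550788800/96 = 944973797977428207852605870454939596837230758234904050.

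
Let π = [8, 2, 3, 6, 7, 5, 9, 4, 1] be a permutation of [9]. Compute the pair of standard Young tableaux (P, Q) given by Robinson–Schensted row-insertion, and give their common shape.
P = [1, 3, 4, 7, 9] / [2] / [5] / [6] / [8];  Q = [1, 3, 4, 5, 7] / [2] / [6] / [8] / [9];  common shape = (5, 1, 1, 1, 1)

Row-insert the values π_1, π_2, … into P one at a time, bumping the leftmost entry strictly greater than the inserted value down to the next row. The recording tableau Q records, in position (i, j), the step at which that cell was added to P.
  Insert 8 (step 1): P = [8];  Q = [1]
  Insert 2 (step 2): P = [2] / [8];  Q = [1] / [2]
  Insert 3 (step 3): P = [2, 3] / [8];  Q = [1, 3] / [2]
  Insert 6 (step 4): P = [2, 3, 6] / [8];  Q = [1, 3, 4] / [2]
  Insert 7 (step 5): P = [2, 3, 6, 7] / [8];  Q = [1, 3, 4, 5] / [2]
  Insert 5 (step 6): P = [2, 3, 5, 7] / [6] / [8];  Q = [1, 3, 4, 5] / [2] / [6]
  Insert 9 (step 7): P = [2, 3, 5, 7, 9] / [6] / [8];  Q = [1, 3, 4, 5, 7] / [2] / [6]
  Insert 4 (step 8): P = [2, 3, 4, 7, 9] / [5] / [6] / [8];  Q = [1, 3, 4, 5, 7] / [2] / [6] / [8]
  Insert 1 (step 9): P = [1, 3, 4, 7, 9] / [2] / [5] / [6] / [8];  Q = [1, 3, 4, 5, 7] / [2] / [6] / [8] / [9]
Final shape: (5, 1, 1, 1, 1).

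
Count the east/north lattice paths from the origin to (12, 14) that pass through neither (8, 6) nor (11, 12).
Number of paths = 4871737

Inclusion–exclusion. Total paths: C(26, 12) = 9657700. Through P₁: C(14, 8)·C(12, 4) = 1486485. Through P₂: C(23, 11)·C(3, 1) = 4056234. Since P₁ is strictly southwest of P₂, a monotone path through both must visit P₁ then P₂; paths through both = C(14, 8)·C(9, 3)·C(3, 1) = 756756. Avoid both = 9657700 − 1486485 − 4056234 + 756756 = 4871737.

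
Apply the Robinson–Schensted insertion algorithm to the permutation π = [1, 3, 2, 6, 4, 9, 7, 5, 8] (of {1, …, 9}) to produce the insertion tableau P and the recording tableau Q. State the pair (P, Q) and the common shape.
P = [1, 2, 4, 5, 8] / [3, 6, 7] / [9];  Q = [1, 2, 4, 6, 9] / [3, 5, 7] / [8];  common shape = (5, 3, 1)

Row-insert the values π_1, π_2, … into P one at a time, bumping the leftmost entry strictly greater than the inserted value down to the next row. The recording tableau Q records, in position (i, j), the step at which that cell was added to P.
  Insert 1 (step 1): P = [1];  Q = [1]
  Insert 3 (step 2): P = [1, 3];  Q = [1, 2]
  Insert 2 (step 3): P = [1, 2] / [3];  Q = [1, 2] / [3]
  Insert 6 (step 4): P = [1, 2, 6] / [3];  Q = [1, 2, 4] / [3]
  Insert 4 (step 5): P = [1, 2, 4] / [3, 6];  Q = [1, 2, 4] / [3, 5]
  Insert 9 (step 6): P = [1, 2, 4, 9] / [3, 6];  Q = [1, 2, 4, 6] / [3, 5]
  Insert 7 (step 7): P = [1, 2, 4, 7] / [3, 6, 9];  Q = [1, 2, 4, 6] / [3, 5, 7]
  Insert 5 (step 8): P = [1, 2, 4, 5] / [3, 6, 7] / [9];  Q = [1, 2, 4, 6] / [3, 5, 7] / [8]
  Insert 8 (step 9): P = [1, 2, 4, 5, 8] / [3, 6, 7] / [9];  Q = [1, 2, 4, 6, 9] / [3, 5, 7] / [8]
Final shape: (5, 3, 1).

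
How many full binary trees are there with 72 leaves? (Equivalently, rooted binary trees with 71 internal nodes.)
C_71 = 5175569924646105559418940193995065716350

These full binary trees are counted by the Catalan number C_n = (1/(n + 1)) · C(2n, n). For n = 71: C_71 = (1/72) · C(142, 71) = 372641034574519600278163693967644731577200/72 = 5175569924646105559418940193995065716350.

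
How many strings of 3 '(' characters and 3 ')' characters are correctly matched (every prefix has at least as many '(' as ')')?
C_3 = 5

These balanced parentheses are counted by the Catalan number C_n = (1/(n + 1)) · C(2n, n). For n = 3: C_3 = (1/4) · C(6, 3) = 20/4 = 5.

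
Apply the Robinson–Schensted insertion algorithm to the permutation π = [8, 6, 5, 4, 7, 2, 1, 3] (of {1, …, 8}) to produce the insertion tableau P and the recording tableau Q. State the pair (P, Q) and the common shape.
P = [1, 3] / [2, 7] / [4] / [5] / [6] / [8];  Q = [1, 5] / [2, 8] / [3] / [4] / [6] / [7];  common shape = (2, 2, 1, 1, 1, 1)

Row-insert the values π_1, π_2, … into P one at a time, bumping the leftmost entry strictly greater than the inserted value down to the next row. The recording tableau Q records, in position (i, j), the step at which that cell was added to P.
  Insert 8 (step 1): P = [8];  Q = [1]
  Insert 6 (step 2): P = [6] / [8];  Q = [1] / [2]
  Insert 5 (step 3): P = [5] / [6] / [8];  Q = [1] / [2] / [3]
  Insert 4 (step 4): P = [4] / [5] / [6] / [8];  Q = [1] / [2] / [3] / [4]
  Insert 7 (step 5): P = [4, 7] / [5] / [6] / [8];  Q = [1, 5] / [2] / [3] / [4]
  Insert 2 (step 6): P = [2, 7] / [4] / [5] / [6] / [8];  Q = [1, 5] / [2] / [3] / [4] / [6]
  Insert 1 (step 7): P = [1, 7] / [2] / [4] / [5] / [6] / [8];  Q = [1, 5] / [2] / [3] / [4] / [6] / [7]
  Insert 3 (step 8): P = [1, 3] / [2, 7] / [4] / [5] / [6] / [8];  Q = [1, 5] / [2, 8] / [3] / [4] / [6] / [7]
Final shape: (2, 2, 1, 1, 1, 1).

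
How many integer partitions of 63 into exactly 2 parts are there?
p(63, 2 parts) = 31

Partitions of n into exactly k parts are in bijection with partitions of n − k into at most k parts (subtract 1 from each part). So p(63, exactly 2) = p(61, parts ≤ 2). Computing via the recurrence p(m, j) = p(m, j−1) + p(m−j, j) gives 31.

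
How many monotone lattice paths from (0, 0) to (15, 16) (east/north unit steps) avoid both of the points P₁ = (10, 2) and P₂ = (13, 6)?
Number of paths = 298134495

Inclusion–exclusion. Total paths: C(31, 15) = 300540195. Through P₁: C(12, 10)·C(19, 5) = 767448. Through P₂: C(19, 13)·C(12, 2) = 1790712. Since P₁ is strictly southwest of P₂, a monotone path through both must visit P₁ then P₂; paths through both = C(12, 10)·C(7, 3)·C(12, 2) = 152460. Avoid both = 300540195 − 767448 − 1790712 + 152460 = 298134495.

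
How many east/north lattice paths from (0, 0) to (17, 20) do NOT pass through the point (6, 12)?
Number of paths = 14502264462

Total paths from (0, 0) to (17, 20): C(37, 17) = 15905368710. Paths through (6, 12): (paths (0, 0) → (6, 12)) × (paths (6, 12) → (17, 20)) = C(18, 6) · C(19, 11) = 18564 · 75582 = 1403104248. Avoidance count = 15905368710 − 1403104248 = 14502264462.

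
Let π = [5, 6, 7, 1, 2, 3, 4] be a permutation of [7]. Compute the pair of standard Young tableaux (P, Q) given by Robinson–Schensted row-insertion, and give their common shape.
P = [1, 2, 3, 4] / [5, 6, 7];  Q = [1, 2, 3, 7] / [4, 5, 6];  common shape = (4, 3)

Row-insert the values π_1, π_2, … into P one at a time, bumping the leftmost entry strictly greater than the inserted value down to the next row. The recording tableau Q records, in position (i, j), the step at which that cell was added to P.
  Insert 5 (step 1): P = [5];  Q = [1]
  Insert 6 (step 2): P = [5, 6];  Q = [1, 2]
  Insert 7 (step 3): P = [5, 6, 7];  Q = [1, 2, 3]
  Insert 1 (step 4): P = [1, 6, 7] / [5];  Q = [1, 2, 3] / [4]
  Insert 2 (step 5): P = [1, 2, 7] / [5, 6];  Q = [1, 2, 3] / [4, 5]
  Insert 3 (step 6): P = [1, 2, 3] / [5, 6, 7];  Q = [1, 2, 3] / [4, 5, 6]
  Insert 4 (step 7): P = [1, 2, 3, 4] / [5, 6, 7];  Q = [1, 2, 3, 7] / [4, 5, 6]
Final shape: (4, 3).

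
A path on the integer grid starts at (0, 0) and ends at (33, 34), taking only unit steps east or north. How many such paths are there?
Number of paths = 14226520737620288370

A monotone lattice path from (0, 0) to (33, 34) consists of 33 east steps and 34 north steps in some order, so it is determined by which 33 of the 67 steps are east. The count is C(67, 33) = 14226520737620288370.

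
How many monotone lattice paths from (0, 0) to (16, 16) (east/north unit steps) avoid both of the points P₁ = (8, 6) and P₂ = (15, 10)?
Number of paths = 453730726

Inclusion–exclusion. Total paths: C(32, 16) = 601080390. Through P₁: C(14, 8)·C(18, 8) = 131405274. Through P₂: C(25, 15)·C(7, 1) = 22881320. Since P₁ is strictly southwest of P₂, a monotone path through both must visit P₁ then P₂; paths through both = C(14, 8)·C(11, 7)·C(7, 1) = 6936930. Avoid both = 601080390 − 131405274 − 22881320 + 6936930 = 453730726.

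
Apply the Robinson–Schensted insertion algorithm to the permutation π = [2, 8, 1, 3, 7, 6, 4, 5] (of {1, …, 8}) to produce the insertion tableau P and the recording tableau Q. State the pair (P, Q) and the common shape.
P = [1, 3, 4, 5] / [2, 6] / [7] / [8];  Q = [1, 2, 5, 8] / [3, 4] / [6] / [7];  common shape = (4, 2, 1, 1)

Row-insert the values π_1, π_2, … into P one at a time, bumping the leftmost entry strictly greater than the inserted value down to the next row. The recording tableau Q records, in position (i, j), the step at which that cell was added to P.
  Insert 2 (step 1): P = [2];  Q = [1]
  Insert 8 (step 2): P = [2, 8];  Q = [1, 2]
  Insert 1 (step 3): P = [1, 8] / [2];  Q = [1, 2] / [3]
  Insert 3 (step 4): P = [1, 3] / [2, 8];  Q = [1, 2] / [3, 4]
  Insert 7 (step 5): P = [1, 3, 7] / [2, 8];  Q = [1, 2, 5] / [3, 4]
  Insert 6 (step 6): P = [1, 3, 6] / [2, 7] / [8];  Q = [1, 2, 5] / [3, 4] / [6]
  Insert 4 (step 7): P = [1, 3, 4] / [2, 6] / [7] / [8];  Q = [1, 2, 5] / [3, 4] / [6] / [7]
  Insert 5 (step 8): P = [1, 3, 4, 5] / [2, 6] / [7] / [8];  Q = [1, 2, 5, 8] / [3, 4] / [6] / [7]
Final shape: (4, 2, 1, 1).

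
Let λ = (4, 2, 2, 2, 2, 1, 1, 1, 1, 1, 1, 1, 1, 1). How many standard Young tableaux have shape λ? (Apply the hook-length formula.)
# SYT of shape (4, 2, 2, 2, 2, 1, 1, 1, 1, 1, 1, 1, 1, 1) = 1026000

Hook-length formula: f^λ = n! / Π hook(c), product over all cells c of the Young diagram. For λ = (4, 2, 2, 2, 2, 1, 1, 1, 1, 1, 1, 1, 1, 1), n = 21 boxes. Hook lengths by row (left-to-right, top-to-bottom): [17, 7, 2, 1]; [14, 4]; [13, 3]; [12, 2]; [11, 1]; [9]; [8]; [7]; [6]; [5]; [4]; [3]; [2]; [1]. Product of hooks = 49796239933440. So f^λ = 21! / 49796239933440 = 51090942171709440000 / 49796239933440 = 1026000.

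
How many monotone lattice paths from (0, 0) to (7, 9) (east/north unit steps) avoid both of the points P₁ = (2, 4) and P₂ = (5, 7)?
Number of paths = 4708

Inclusion–exclusion. Total paths: C(16, 7) = 11440. Through P₁: C(6, 2)·C(10, 5) = 3780. Through P₂: C(12, 5)·C(4, 2) = 4752. Since P₁ is strictly southwest of P₂, a monotone path through both must visit P₁ then P₂; paths through both = C(6, 2)·C(6, 3)·C(4, 2) = 1800. Avoid both = 11440 − 3780 − 4752 + 1800 = 4708.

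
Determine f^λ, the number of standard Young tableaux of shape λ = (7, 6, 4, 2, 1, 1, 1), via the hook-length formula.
# SYT of shape (7, 6, 4, 2, 1, 1, 1) = 3223281600

Hook-length formula: f^λ = n! / Π hook(c), product over all cells c of the Young diagram. For λ = (7, 6, 4, 2, 1, 1, 1), n = 22 boxes. Hook lengths by row (left-to-right, top-to-bottom): [13, 9, 7, 6, 4, 3, 1]; [11, 7, 5, 4, 2, 1]; [8, 4, 2, 1]; [5, 1]; [3]; [2]; [1]. Product of hooks = 348713164800. So f^λ = 22! / 348713164800 = 1124000727777607680000 / 348713164800 = 3223281600.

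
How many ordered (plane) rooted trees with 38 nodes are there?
C_37 = 45950804324621742364

These ordered rooted trees are counted by the Catalan number C_n = (1/(n + 1)) · C(2n, n). For n = 37: C_37 = (1/38) · C(74, 37) = 1746130564335626209832/38 = 45950804324621742364.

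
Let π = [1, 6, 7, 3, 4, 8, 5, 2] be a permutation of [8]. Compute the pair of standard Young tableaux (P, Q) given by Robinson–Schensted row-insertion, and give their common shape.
P = [1, 2, 4, 5] / [3, 7, 8] / [6];  Q = [1, 2, 3, 6] / [4, 5, 7] / [8];  common shape = (4, 3, 1)

Row-insert the values π_1, π_2, … into P one at a time, bumping the leftmost entry strictly greater than the inserted value down to the next row. The recording tableau Q records, in position (i, j), the step at which that cell was added to P.
  Insert 1 (step 1): P = [1];  Q = [1]
  Insert 6 (step 2): P = [1, 6];  Q = [1, 2]
  Insert 7 (step 3): P = [1, 6, 7];  Q = [1, 2, 3]
  Insert 3 (step 4): P = [1, 3, 7] / [6];  Q = [1, 2, 3] / [4]
  Insert 4 (step 5): P = [1, 3, 4] / [6, 7];  Q = [1, 2, 3] / [4, 5]
  Insert 8 (step 6): P = [1, 3, 4, 8] / [6, 7];  Q = [1, 2, 3, 6] / [4, 5]
  Insert 5 (step 7): P = [1, 3, 4, 5] / [6, 7, 8];  Q = [1, 2, 3, 6] / [4, 5, 7]
  Insert 2 (step 8): P = [1, 2, 4, 5] / [3, 7, 8] / [6];  Q = [1, 2, 3, 6] / [4, 5, 7] / [8]
Final shape: (4, 3, 1).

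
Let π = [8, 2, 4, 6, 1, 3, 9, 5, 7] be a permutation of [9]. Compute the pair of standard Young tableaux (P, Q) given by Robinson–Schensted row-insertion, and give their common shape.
P = [1, 3, 5, 7] / [2, 4, 6, 9] / [8];  Q = [1, 3, 4, 7] / [2, 6, 8, 9] / [5];  common shape = (4, 4, 1)

Row-insert the values π_1, π_2, … into P one at a time, bumping the leftmost entry strictly greater than the inserted value down to the next row. The recording tableau Q records, in position (i, j), the step at which that cell was added to P.
  Insert 8 (step 1): P = [8];  Q = [1]
  Insert 2 (step 2): P = [2] / [8];  Q = [1] / [2]
  Insert 4 (step 3): P = [2, 4] / [8];  Q = [1, 3] / [2]
  Insert 6 (step 4): P = [2, 4, 6] / [8];  Q = [1, 3, 4] / [2]
  Insert 1 (step 5): P = [1, 4, 6] / [2] / [8];  Q = [1, 3, 4] / [2] / [5]
  Insert 3 (step 6): P = [1, 3, 6] / [2, 4] / [8];  Q = [1, 3, 4] / [2, 6] / [5]
  Insert 9 (step 7): P = [1, 3, 6, 9] / [2, 4] / [8];  Q = [1, 3, 4, 7] / [2, 6] / [5]
  Insert 5 (step 8): P = [1, 3, 5, 9] / [2, 4, 6] / [8];  Q = [1, 3, 4, 7] / [2, 6, 8] / [5]
  Insert 7 (step 9): P = [1, 3, 5, 7] / [2, 4, 6, 9] / [8];  Q = [1, 3, 4, 7] / [2, 6, 8, 9] / [5]
Final shape: (4, 4, 1).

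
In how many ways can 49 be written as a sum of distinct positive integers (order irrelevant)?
q(49) = 3264

A partition into distinct parts is a strictly decreasing sequence summing to n. The recurrence d(n, m) = d(n, m−1) + d(n−m, m−1) (use part m at most once) with q(n) = d(n, n) gives q(49) = 3264. (Euler's theorem: # distinct-part partitions = # odd-part partitions.)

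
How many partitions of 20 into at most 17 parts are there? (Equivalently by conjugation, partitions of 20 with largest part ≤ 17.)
p(20, parts ≤ 17) = 623

Use the recurrence p(n, m) = p(n, m−1) + p(n−m, m): either the largest part is < m (count p(n, m−1)) or the largest part is exactly m (remove one copy of m, count p(n−m, m)). With p(0, ·) = 1 this gives p(20, parts ≤ 17) = 623. (By conjugating Young diagrams, this also counts partitions of 20 into at most 17 parts.)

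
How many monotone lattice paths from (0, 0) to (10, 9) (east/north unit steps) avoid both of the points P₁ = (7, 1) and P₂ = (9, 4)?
Number of paths = 87248

Inclusion–exclusion. Total paths: C(19, 10) = 92378. Through P₁: C(8, 7)·C(11, 3) = 1320. Through P₂: C(13, 9)·C(6, 1) = 4290. Since P₁ is strictly southwest of P₂, a monotone path through both must visit P₁ then P₂; paths through both = C(8, 7)·C(5, 2)·C(6, 1) = 480. Avoid both = 92378 − 1320 − 4290 + 480 = 87248.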